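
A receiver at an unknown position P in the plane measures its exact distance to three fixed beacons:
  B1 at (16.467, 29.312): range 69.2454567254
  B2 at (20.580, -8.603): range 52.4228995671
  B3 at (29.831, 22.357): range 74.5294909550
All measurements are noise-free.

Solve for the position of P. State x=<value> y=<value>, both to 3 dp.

x=-30.125 y=-21.914

eq1: (x − 16.467)² + (y − 29.312)² = 69.2454567254²
eq2: (x − 20.580)² + (y + 8.603)² = 52.4228995671²
eq3: (x − 29.831)² + (y − 22.357)² = 74.5294909550²
eq2−eq1, eq2−eq3 (x²,y² cancel):
  -8.226·x + 75.830·y = -1413.965454
  18.502·x + 61.920·y = -1914.308622
det = -8.226·61.920 − 75.830·18.502 = -1912.360580
x = (-1413.965454·61.920 − 75.830·-1914.308622) / -1912.360580 = -30.124696
y = (-8.226·-1914.308622 − -1413.965454·18.502) / -1912.360580 = -21.914430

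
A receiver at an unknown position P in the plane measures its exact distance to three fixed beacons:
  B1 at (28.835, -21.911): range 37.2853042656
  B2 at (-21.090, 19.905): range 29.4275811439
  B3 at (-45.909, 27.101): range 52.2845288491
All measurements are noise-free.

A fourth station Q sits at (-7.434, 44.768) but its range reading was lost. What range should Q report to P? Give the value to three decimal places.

48.828

eq1: (x − 28.835)² + (y + 21.911)² = 37.2853042656²
eq2: (x + 21.090)² + (y − 19.905)² = 29.4275811439²
eq3: (x + 45.909)² + (y − 27.101)² = 52.2845288491²
eq3−eq2, eq3−eq1 (x²,y² cancel):
  49.638·x − 14.392·y = -133.413932
  149.488·x − 98.024·y = -187.073293
det = 49.638·-98.024 − -14.392·149.488 = -2714.284016
x = (-133.413932·-98.024 − -14.392·-187.073293) / -2714.284016 = -3.826206
y = (49.638·-187.073293 − -133.413932·149.488) / -2714.284016 = -3.926574
|P − Q| = √((-3.826206 − -7.434)² + (-3.926574 − 44.768)²) = 48.828043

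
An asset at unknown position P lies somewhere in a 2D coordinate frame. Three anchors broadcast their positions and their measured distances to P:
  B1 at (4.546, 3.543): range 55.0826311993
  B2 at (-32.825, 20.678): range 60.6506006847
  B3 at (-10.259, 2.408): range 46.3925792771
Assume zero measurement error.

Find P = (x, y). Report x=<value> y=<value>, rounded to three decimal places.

eq1: (x − 4.546)² + (y − 3.543)² = 55.0826311993²
eq2: (x + 32.825)² + (y − 20.678)² = 60.6506006847²
eq3: (x + 10.259)² + (y − 2.408)² = 46.3925792771²
eq2−eq1, eq2−eq3 (x²,y² cancel):
  74.742·x − 34.270·y = -827.442240
  45.132·x − 36.540·y = 132.209187
det = 74.742·-36.540 − -34.270·45.132 = -1184.399040
x = (-827.442240·-36.540 − -34.270·132.209187) / -1184.399040 = -29.352901
y = (74.742·132.209187 − -827.442240·45.132) / -1184.399040 = -39.873135

x=-29.353 y=-39.873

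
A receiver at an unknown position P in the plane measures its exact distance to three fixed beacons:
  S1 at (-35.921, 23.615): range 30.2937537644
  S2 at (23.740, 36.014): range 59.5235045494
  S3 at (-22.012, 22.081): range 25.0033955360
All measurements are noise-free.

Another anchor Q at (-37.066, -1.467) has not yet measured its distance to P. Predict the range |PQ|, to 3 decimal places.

15.841

eq1: (x + 35.921)² + (y − 23.615)² = 30.2937537644²
eq2: (x − 23.740)² + (y − 36.014)² = 59.5235045494²
eq3: (x + 22.012)² + (y − 22.081)² = 25.0033955360²
eq2−eq1, eq2−eq3 (x²,y² cancel):
  -119.322·x − 24.798·y = 2612.726747
  -91.504·x − 27.866·y = 2029.380715
det = -119.322·-27.866 − -24.798·-91.504 = 1055.910660
x = (2612.726747·-27.866 − -24.798·2029.380715) / 1055.910660 = -21.291253
y = (-119.322·2029.380715 − 2612.726747·-91.504) / 1055.910660 = -2.912005
|P − Q| = √((-21.291253 − -37.066)² + (-2.912005 − -1.467)²) = 15.840792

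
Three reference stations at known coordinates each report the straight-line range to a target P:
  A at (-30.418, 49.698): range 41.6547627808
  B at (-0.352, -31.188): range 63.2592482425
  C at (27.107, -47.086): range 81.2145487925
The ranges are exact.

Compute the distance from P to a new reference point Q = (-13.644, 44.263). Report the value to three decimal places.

24.300

eq1: (x + 30.418)² + (y − 49.698)² = 41.6547627808²
eq2: (x + 0.352)² + (y + 31.188)² = 63.2592482425²
eq3: (x − 27.107)² + (y + 47.086)² = 81.2145487925²
eq2−eq1, eq2−eq3 (x²,y² cancel):
  -60.132·x + 161.772·y = 4688.943906
  54.918·x − 31.796·y = -615.004850
det = -60.132·-31.796 − 161.772·54.918 = -6972.237624
x = (4688.943906·-31.796 − 161.772·-615.004850) / -6972.237624 = 7.113799
y = (-60.132·-615.004850 − 4688.943906·54.918) / -6972.237624 = 31.629150
|P − Q| = √((7.113799 − -13.644)² + (31.629150 − 44.263)²) = 24.300214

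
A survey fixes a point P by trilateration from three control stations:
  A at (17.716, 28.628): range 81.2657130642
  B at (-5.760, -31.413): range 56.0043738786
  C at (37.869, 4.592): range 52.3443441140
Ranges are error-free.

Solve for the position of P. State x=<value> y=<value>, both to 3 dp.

x=48.106 y=-46.742

eq1: (x − 17.716)² + (y − 28.628)² = 81.2657130642²
eq2: (x + 5.760)² + (y + 31.413)² = 56.0043738786²
eq3: (x − 37.869)² + (y − 4.592)² = 52.3443441140²
eq3−eq1, eq3−eq2 (x²,y² cancel):
  -40.306·x + 48.072·y = -4185.914344
  -87.258·x − 72.010·y = -831.752989
det = -40.306·-72.010 − 48.072·-87.258 = 7097.101636
x = (-4185.914344·-72.010 − 48.072·-831.752989) / 7097.101636 = 48.105796
y = (-40.306·-831.752989 − -4185.914344·-87.258) / 7097.101636 = -46.741599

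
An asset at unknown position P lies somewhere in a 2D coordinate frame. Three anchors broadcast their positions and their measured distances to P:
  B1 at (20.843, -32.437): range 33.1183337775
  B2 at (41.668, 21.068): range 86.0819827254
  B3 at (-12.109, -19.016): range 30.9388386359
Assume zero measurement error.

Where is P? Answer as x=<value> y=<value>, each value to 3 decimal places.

x=-7.477 y=-49.606

eq1: (x − 20.843)² + (y + 32.437)² = 33.1183337775²
eq2: (x − 41.668)² + (y − 21.068)² = 86.0819827254²
eq3: (x + 12.109)² + (y + 19.016)² = 30.9388386359²
eq2−eq1, eq2−eq3 (x²,y² cancel):
  -41.650·x − 107.010·y = 5619.790488
  -107.554·x − 80.168·y = 4781.049303
det = -41.650·-80.168 − -107.010·-107.554 = -8170.356340
x = (5619.790488·-80.168 − -107.010·4781.049303) / -8170.356340 = -7.477363
y = (-41.650·4781.049303 − 5619.790488·-107.554) / -8170.356340 = -49.606189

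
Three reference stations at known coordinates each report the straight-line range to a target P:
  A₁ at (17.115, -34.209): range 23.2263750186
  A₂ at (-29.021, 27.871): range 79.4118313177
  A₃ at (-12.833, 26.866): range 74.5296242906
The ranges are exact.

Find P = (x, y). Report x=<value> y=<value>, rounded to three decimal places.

eq1: (x − 17.115)² + (y + 34.209)² = 23.2263750186²
eq2: (x + 29.021)² + (y − 27.871)² = 79.4118313177²
eq3: (x + 12.833)² + (y − 26.866)² = 74.5296242906²
eq2−eq1, eq2−eq3 (x²,y² cancel):
  92.272·x − 124.160·y = 5610.942281
  32.376·x − 2.010·y = 19.030819
det = 92.272·-2.010 − -124.160·32.376 = 3834.337440
x = (5610.942281·-2.010 − -124.160·19.030819) / 3834.337440 = -2.325076
y = (92.272·19.030819 − 5610.942281·32.376) / 3834.337440 = -46.919151

x=-2.325 y=-46.919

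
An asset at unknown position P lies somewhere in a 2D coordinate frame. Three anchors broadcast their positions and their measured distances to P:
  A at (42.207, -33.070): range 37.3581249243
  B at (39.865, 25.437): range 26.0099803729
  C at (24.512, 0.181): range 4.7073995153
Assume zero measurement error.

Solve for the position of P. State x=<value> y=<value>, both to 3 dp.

x=28.916 y=1.844

eq1: (x − 42.207)² + (y + 33.070)² = 37.3581249243²
eq2: (x − 39.865)² + (y − 25.437)² = 26.0099803729²
eq3: (x − 24.512)² + (y − 0.181)² = 4.7073995153²
eq3−eq1, eq3−eq2 (x²,y² cancel):
  35.390·x − 66.502·y = 900.714956
  30.706·x + 50.512·y = 981.028820
det = 35.390·50.512 − -66.502·30.706 = 3829.630092
x = (900.714956·50.512 − -66.502·981.028820) / 3829.630092 = 28.915924
y = (35.390·981.028820 − 900.714956·30.706) / 3829.630092 = 1.843848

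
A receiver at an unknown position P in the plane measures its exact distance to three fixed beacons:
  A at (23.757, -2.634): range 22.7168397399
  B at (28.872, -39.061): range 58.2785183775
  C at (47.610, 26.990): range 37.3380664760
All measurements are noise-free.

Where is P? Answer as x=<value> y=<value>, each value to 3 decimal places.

eq1: (x − 23.757)² + (y + 2.634)² = 22.7168397399²
eq2: (x − 28.872)² + (y + 39.061)² = 58.2785183775²
eq3: (x − 47.610)² + (y − 26.990)² = 37.3380664760²
eq1−eq3, eq1−eq2 (x²,y² cancel):
  47.706·x + 59.248·y = 1545.762795
  10.230·x − 72.854·y = -1092.309797
det = 47.706·-72.854 − 59.248·10.230 = -4081.679964
x = (1545.762795·-72.854 − 59.248·-1092.309797) / -4081.679964 = 11.734833
y = (47.706·-1092.309797 − 1545.762795·10.230) / -4081.679964 = 16.640914

x=11.735 y=16.641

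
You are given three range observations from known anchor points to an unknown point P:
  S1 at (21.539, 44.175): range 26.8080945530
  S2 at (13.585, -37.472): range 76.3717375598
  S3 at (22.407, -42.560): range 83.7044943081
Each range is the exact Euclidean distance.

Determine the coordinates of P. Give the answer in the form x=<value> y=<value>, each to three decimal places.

eq1: (x − 21.539)² + (y − 44.175)² = 26.8080945530²
eq2: (x − 13.585)² + (y + 37.472)² = 76.3717375598²
eq3: (x − 22.407)² + (y + 42.560)² = 83.7044943081²
eq3−eq1, eq3−eq2 (x²,y² cancel):
  -1.736·x + 173.470·y = 6389.700331
  -17.644·x + 10.176·y = 449.075829
det = -1.736·10.176 − 173.470·-17.644 = 3043.039144
x = (6389.700331·10.176 − 173.470·449.075829) / 3043.039144 = -4.232477
y = (-1.736·449.075829 − 6389.700331·-17.644) / 3043.039144 = 36.792257

x=-4.232 y=36.792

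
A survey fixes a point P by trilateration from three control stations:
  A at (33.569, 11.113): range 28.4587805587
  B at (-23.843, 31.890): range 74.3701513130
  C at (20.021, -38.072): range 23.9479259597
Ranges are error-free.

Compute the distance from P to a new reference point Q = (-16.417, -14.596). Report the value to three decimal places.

48.429

eq1: (x − 33.569)² + (y − 11.113)² = 28.4587805587²
eq2: (x + 23.843)² + (y − 31.890)² = 74.3701513130²
eq3: (x − 20.021)² + (y + 38.072)² = 23.9479259597²
eq1−eq2, eq1−eq3 (x²,y² cancel):
  -114.824·x + 41.554·y = -4385.932996
  -27.096·x − 98.370·y = 836.340128
det = -114.824·-98.370 − 41.554·-27.096 = 12421.184064
x = (-4385.932996·-98.370 − 41.554·836.340128) / 12421.184064 = 31.936645
y = (-114.824·836.340128 − -4385.932996·-27.096) / 12421.184064 = -17.298927
|P − Q| = √((31.936645 − -16.417)² + (-17.298927 − -14.596)²) = 48.429132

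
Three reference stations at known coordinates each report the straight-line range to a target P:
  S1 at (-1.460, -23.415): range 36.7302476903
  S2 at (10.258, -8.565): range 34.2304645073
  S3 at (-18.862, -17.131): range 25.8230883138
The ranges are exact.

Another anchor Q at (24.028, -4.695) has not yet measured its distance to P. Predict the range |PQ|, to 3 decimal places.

eq1: (x + 1.460)² + (y + 23.415)² = 36.7302476903²
eq2: (x − 10.258)² + (y + 8.565)² = 34.2304645073²
eq3: (x + 18.862)² + (y + 17.131)² = 25.8230883138²
eq1−eq2, eq1−eq3 (x²,y² cancel):
  23.436·x + 29.700·y = -194.421641
  -34.804·x + 12.568·y = 781.131585
det = 23.436·12.568 − 29.700·-34.804 = 1328.222448
x = (-194.421641·12.568 − 29.700·781.131585) / 1328.222448 = -19.306329
y = (23.436·781.131585 − -194.421641·-34.804) / 1328.222448 = 8.688265
|P − Q| = √((-19.306329 − 24.028)² + (8.688265 − -4.695)²) = 45.353896

45.354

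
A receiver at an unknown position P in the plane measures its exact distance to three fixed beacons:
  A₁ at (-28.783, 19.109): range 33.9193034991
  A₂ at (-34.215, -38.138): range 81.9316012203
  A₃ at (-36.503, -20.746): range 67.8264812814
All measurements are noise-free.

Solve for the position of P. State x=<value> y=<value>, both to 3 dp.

eq1: (x + 28.783)² + (y − 19.109)² = 33.9193034991²
eq2: (x + 34.215)² + (y + 38.138)² = 81.9316012203²
eq3: (x + 36.503)² + (y + 20.746)² = 67.8264812814²
eq3−eq2, eq3−eq1 (x²,y² cancel):
  4.576·x − 34.784·y = -1250.047972
  15.440·x + 79.710·y = 2880.661858
det = 4.576·79.710 − -34.784·15.440 = 901.817920
x = (-1250.047972·79.710 − -34.784·2880.661858) / 901.817920 = 0.620545
y = (4.576·2880.661858 − -1250.047972·15.440) / 901.817920 = 36.019077

x=0.621 y=36.019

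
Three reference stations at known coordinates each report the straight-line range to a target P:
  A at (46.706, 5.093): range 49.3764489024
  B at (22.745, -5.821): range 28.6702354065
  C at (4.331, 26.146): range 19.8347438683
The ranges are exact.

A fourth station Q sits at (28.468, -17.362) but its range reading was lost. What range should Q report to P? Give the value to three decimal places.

39.838

eq1: (x − 46.706)² + (y − 5.093)² = 49.3764489024²
eq2: (x − 22.745)² + (y + 5.821)² = 28.6702354065²
eq3: (x − 4.331)² + (y − 26.146)² = 19.8347438683²
eq3−eq2, eq3−eq1 (x²,y² cancel):
  36.828·x − 63.934·y = -579.717145
  84.750·x − 42.106·y = -539.598434
det = 36.828·-42.106 − -63.934·84.750 = 3867.726732
x = (-579.717145·-42.106 − -63.934·-539.598434) / 3867.726732 = -2.608539
y = (36.828·-539.598434 − -579.717145·84.750) / 3867.726732 = 7.564830
|P − Q| = √((-2.608539 − 28.468)² + (7.564830 − -17.362)²) = 39.838400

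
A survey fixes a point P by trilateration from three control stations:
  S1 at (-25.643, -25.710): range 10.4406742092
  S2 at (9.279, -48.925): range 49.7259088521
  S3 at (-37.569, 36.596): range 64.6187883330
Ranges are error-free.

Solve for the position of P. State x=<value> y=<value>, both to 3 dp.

eq1: (x + 25.643)² + (y + 25.710)² = 10.4406742092²
eq2: (x − 9.279)² + (y + 48.925)² = 49.7259088521²
eq3: (x + 37.569)² + (y − 36.596)² = 64.6187883330²
eq3−eq1, eq3−eq2 (x²,y² cancel):
  23.852·x − 124.612·y = 2634.450700
  93.696·x − 171.042·y = 1431.980283
det = 23.852·-171.042 − -124.612·93.696 = 7595.952168
x = (2634.450700·-171.042 − -124.612·1431.980283) / 7595.952168 = -35.829582
y = (23.852·1431.980283 − 2634.450700·93.696) / 7595.952168 = -27.999373

x=-35.830 y=-27.999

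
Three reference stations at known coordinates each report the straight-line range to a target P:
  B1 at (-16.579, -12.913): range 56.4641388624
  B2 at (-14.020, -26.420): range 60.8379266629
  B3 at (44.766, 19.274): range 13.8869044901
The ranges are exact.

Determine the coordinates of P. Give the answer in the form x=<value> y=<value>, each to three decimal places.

eq1: (x + 16.579)² + (y + 12.913)² = 56.4641388624²
eq2: (x + 14.020)² + (y + 26.420)² = 60.8379266629²
eq3: (x − 44.766)² + (y − 19.274)² = 13.8869044901²
eq3−eq1, eq3−eq2 (x²,y² cancel):
  -122.690·x − 64.374·y = -4929.225883
  -117.572·x − 91.388·y = -4989.312236
det = -122.690·-91.388 − -64.374·-117.572 = 3643.813792
x = (-4929.225883·-91.388 − -64.374·-4989.312236) / 3643.813792 = 35.482085
y = (-122.690·-4989.312236 − -4929.225883·-117.572) / 3643.813792 = 8.946608

x=35.482 y=8.947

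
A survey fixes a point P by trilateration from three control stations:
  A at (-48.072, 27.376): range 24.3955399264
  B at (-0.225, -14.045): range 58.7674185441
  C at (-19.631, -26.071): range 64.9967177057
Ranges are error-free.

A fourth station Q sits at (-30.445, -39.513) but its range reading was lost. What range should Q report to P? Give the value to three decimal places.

78.190

eq1: (x + 48.072)² + (y − 27.376)² = 24.3955399264²
eq2: (x + 0.225)² + (y + 14.045)² = 58.7674185441²
eq3: (x + 19.631)² + (y + 26.071)² = 64.9967177057²
eq1−eq2, eq1−eq3 (x²,y² cancel):
  95.694·x − 82.842·y = -5721.517024
  56.882·x − 106.894·y = -5624.720302
det = 95.694·-106.894 − -82.842·56.882 = -5516.895792
x = (-5721.517024·-106.894 − -82.842·-5624.720302) / -5516.895792 = -26.397592
y = (95.694·-5624.720302 − -5721.517024·56.882) / -5516.895792 = 38.572534
|P − Q| = √((-26.397592 − -30.445)² + (38.572534 − -39.513)²) = 78.190359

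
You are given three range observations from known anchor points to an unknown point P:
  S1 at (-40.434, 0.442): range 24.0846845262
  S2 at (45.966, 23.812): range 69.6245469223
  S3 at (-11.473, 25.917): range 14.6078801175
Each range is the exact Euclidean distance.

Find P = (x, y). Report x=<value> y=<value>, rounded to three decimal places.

eq1: (x + 40.434)² + (y − 0.442)² = 24.0846845262²
eq2: (x − 45.966)² + (y − 23.812)² = 69.6245469223²
eq3: (x + 11.473)² + (y − 25.917)² = 14.6078801175²
eq3−eq1, eq3−eq2 (x²,y² cancel):
  -57.922·x − 50.950·y = 465.101235
  114.878·x − 4.210·y = -2757.623491
det = -57.922·-4.210 − -50.950·114.878 = 6096.885720
x = (465.101235·-4.210 − -50.950·-2757.623491) / 6096.885720 = -23.365862
y = (-57.922·-2757.623491 − 465.101235·114.878) / 6096.885720 = 17.434666

x=-23.366 y=17.435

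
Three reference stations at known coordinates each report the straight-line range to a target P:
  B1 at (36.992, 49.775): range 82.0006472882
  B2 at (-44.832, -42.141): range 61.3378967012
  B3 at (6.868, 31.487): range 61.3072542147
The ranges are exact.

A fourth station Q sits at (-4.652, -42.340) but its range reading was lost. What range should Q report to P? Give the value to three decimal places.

eq1: (x − 36.992)² + (y − 49.775)² = 82.0006472882²
eq2: (x + 44.832)² + (y + 42.141)² = 61.3378967012²
eq3: (x − 6.868)² + (y − 31.487)² = 61.3072542147²
eq3−eq1, eq3−eq2 (x²,y² cancel):
  60.248·x + 36.576·y = -158.168640
  -103.400·x − 147.256·y = 2743.413360
det = 60.248·-147.256 − 36.576·-103.400 = -5089.921088
x = (-158.168640·-147.256 − 36.576·2743.413360) / -5089.921088 = 15.138114
y = (60.248·2743.413360 − -158.168640·-103.400) / -5089.921088 = -29.259890
|P − Q| = √((15.138114 − -4.652)² + (-29.259890 − -42.340)²) = 23.722097

23.722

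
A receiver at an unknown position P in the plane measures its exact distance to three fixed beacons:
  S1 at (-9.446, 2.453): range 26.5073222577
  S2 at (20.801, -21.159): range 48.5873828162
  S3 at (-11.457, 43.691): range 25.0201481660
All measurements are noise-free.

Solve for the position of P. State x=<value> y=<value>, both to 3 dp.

x=4.890 y=24.749

eq1: (x + 9.446)² + (y − 2.453)² = 26.5073222577²
eq2: (x − 20.801)² + (y + 21.159)² = 48.5873828162²
eq3: (x + 11.457)² + (y − 43.691)² = 25.0201481660²
eq3−eq1, eq3−eq2 (x²,y² cancel):
  4.022·x − 82.476·y = -2021.552524
  64.516·x − 129.700·y = -2894.507403
det = 4.022·-129.700 − -82.476·64.516 = 4799.368216
x = (-2021.552524·-129.700 − -82.476·-2894.507403) / 4799.368216 = 4.889804
y = (4.022·-2894.507403 − -2021.552524·64.516) / 4799.368216 = 24.749252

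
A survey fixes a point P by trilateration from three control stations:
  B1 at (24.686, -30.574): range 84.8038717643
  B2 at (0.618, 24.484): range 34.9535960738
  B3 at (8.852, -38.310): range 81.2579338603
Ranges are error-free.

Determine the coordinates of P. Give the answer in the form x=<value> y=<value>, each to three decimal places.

x=-33.744 y=30.889

eq1: (x − 24.686)² + (y + 30.574)² = 84.8038717643²
eq2: (x − 0.618)² + (y − 24.484)² = 34.9535960738²
eq3: (x − 8.852)² + (y + 38.310)² = 81.2579338603²
eq2−eq3, eq2−eq1 (x²,y² cancel):
  16.468·x − 125.588·y = -4434.932113
  48.136·x − 110.116·y = -5025.622896
det = 16.468·-110.116 − -125.588·48.136 = 4231.913680
x = (-4434.932113·-110.116 − -125.588·-5025.622896) / 4231.913680 = -33.743822
y = (16.468·-5025.622896 − -4434.932113·48.136) / 4231.913680 = 30.888611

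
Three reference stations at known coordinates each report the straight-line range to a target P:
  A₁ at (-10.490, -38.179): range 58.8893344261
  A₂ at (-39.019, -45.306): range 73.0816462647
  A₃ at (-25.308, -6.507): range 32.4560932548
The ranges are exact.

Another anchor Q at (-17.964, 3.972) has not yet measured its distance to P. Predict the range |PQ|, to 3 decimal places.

eq1: (x + 10.490)² + (y + 38.179)² = 58.8893344261²
eq2: (x + 39.019)² + (y + 45.306)² = 73.0816462647²
eq3: (x + 25.308)² + (y + 6.507)² = 32.4560932548²
eq2−eq1, eq2−eq3 (x²,y² cancel):
  57.058·x + 14.254·y = -134.466544
  27.422·x + 77.598·y = 1395.248947
det = 57.058·77.598 − 14.254·27.422 = 4036.713496
x = (-134.466544·77.598 − 14.254·1395.248947) / 4036.713496 = -7.511609
y = (57.058·1395.248947 − -134.466544·27.422) / 4036.713496 = 20.634969
|P − Q| = √((-7.511609 − -17.964)² + (20.634969 − 3.972)²) = 19.669952

19.670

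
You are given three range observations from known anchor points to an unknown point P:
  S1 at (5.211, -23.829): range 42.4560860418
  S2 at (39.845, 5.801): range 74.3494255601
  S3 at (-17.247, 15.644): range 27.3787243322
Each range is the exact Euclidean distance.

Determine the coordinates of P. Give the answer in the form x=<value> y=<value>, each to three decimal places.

eq1: (x − 5.211)² + (y + 23.829)² = 42.4560860418²
eq2: (x − 39.845)² + (y − 5.801)² = 74.3494255601²
eq3: (x + 17.247)² + (y − 15.644)² = 27.3787243322²
eq3−eq1, eq3−eq2 (x²,y² cancel):
  44.916·x − 78.946·y = -1000.142679
  114.184·x − 19.686·y = -3699.160654
det = 44.916·-19.686 − -78.946·114.184 = 8130.153688
x = (-1000.142679·-19.686 − -78.946·-3699.160654) / 8130.153688 = -33.498153
y = (44.916·-3699.160654 − -1000.142679·114.184) / 8130.153688 = -6.389942

x=-33.498 y=-6.390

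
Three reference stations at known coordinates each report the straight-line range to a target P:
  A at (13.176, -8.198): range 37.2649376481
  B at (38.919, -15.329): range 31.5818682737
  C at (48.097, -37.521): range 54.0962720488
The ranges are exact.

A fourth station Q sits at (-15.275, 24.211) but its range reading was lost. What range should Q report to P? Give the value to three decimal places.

eq1: (x − 13.176)² + (y + 8.198)² = 37.2649376481²
eq2: (x − 38.919)² + (y + 15.329)² = 31.5818682737²
eq3: (x − 48.097)² + (y + 37.521)² = 54.0962720488²
eq2−eq3, eq2−eq1 (x²,y² cancel):
  18.356·x − 44.384·y = 42.487802
  -51.486·x + 14.262·y = -1900.113796
det = 18.356·14.262 − -44.384·-51.486 = -2023.361352
x = (42.487802·14.262 − -44.384·-1900.113796) / -2023.361352 = 41.380987
y = (18.356·-1900.113796 − 42.487802·-51.486) / -2023.361352 = 16.156759
|P − Q| = √((41.380987 − -15.275)² + (16.156759 − 24.211)²) = 57.225621

57.226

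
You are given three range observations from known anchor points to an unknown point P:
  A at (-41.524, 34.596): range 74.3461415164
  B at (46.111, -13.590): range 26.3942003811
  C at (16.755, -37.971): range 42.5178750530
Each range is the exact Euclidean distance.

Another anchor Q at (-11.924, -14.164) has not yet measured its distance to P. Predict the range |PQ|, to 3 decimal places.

eq1: (x + 41.524)² + (y − 34.596)² = 74.3461415164²
eq2: (x − 46.111)² + (y + 13.590)² = 26.3942003811²
eq3: (x − 16.755)² + (y + 37.971)² = 42.5178750530²
eq3−eq2, eq3−eq1 (x²,y² cancel):
  58.712·x + 48.762·y = 1699.501440
  -116.558·x + 145.134·y = -2520.980133
det = 58.712·145.134 − 48.762·-116.558 = 14204.708604
x = (1699.501440·145.134 − 48.762·-2520.980133) / 14204.708604 = 26.018378
y = (58.712·-2520.980133 − 1699.501440·-116.558) / 14204.708604 = 3.525500
|P − Q| = √((26.018378 − -11.924)² + (3.525500 − -14.164)²) = 41.863378

41.863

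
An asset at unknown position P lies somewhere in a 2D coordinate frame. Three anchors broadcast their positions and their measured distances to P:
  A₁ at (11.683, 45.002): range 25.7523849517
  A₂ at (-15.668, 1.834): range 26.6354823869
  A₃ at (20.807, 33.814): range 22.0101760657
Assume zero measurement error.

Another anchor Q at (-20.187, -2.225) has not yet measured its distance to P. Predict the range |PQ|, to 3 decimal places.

eq1: (x − 11.683)² + (y − 45.002)² = 25.7523849517²
eq2: (x + 15.668)² + (y − 1.834)² = 26.6354823869²
eq3: (x − 20.807)² + (y − 33.814)² = 22.0101760657²
eq1−eq3, eq1−eq2 (x²,y² cancel):
  18.248·x − 22.376·y = -406.617168
  -54.702·x − 86.336·y = -1959.086304
det = 18.248·-86.336 − -22.376·-54.702 = -2799.471280
x = (-406.617168·-86.336 − -22.376·-1959.086304) / -2799.471280 = 3.118737
y = (18.248·-1959.086304 − -406.617168·-54.702) / -2799.471280 = 20.715404
|P − Q| = √((3.118737 − -20.187)² + (20.715404 − -2.225)²) = 32.701981

32.702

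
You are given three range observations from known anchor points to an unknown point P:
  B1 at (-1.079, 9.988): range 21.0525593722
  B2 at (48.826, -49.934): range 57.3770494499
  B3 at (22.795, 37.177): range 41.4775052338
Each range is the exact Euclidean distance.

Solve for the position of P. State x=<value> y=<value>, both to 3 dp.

x=15.029 y=-3.567

eq1: (x + 1.079)² + (y − 9.988)² = 21.0525593722²
eq2: (x − 48.826)² + (y + 49.934)² = 57.3770494499²
eq3: (x − 22.795)² + (y − 37.177)² = 41.4775052338²
eq3−eq2, eq3−eq1 (x²,y² cancel):
  52.062·x − 174.222·y = 1403.898915
  -47.748·x − 54.378·y = -523.643785
det = 52.062·-54.378 − -174.222·-47.748 = -11149.779492
x = (1403.898915·-54.378 − -174.222·-523.643785) / -11149.779492 = 15.029130
y = (52.062·-523.643785 − 1403.898915·-47.748) / -11149.779492 = -3.567014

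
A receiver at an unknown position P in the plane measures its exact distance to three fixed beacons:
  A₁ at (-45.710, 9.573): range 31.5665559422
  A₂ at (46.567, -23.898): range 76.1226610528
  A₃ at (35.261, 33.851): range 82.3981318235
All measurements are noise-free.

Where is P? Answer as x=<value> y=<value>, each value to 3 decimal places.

x=-29.276 y=-17.378

eq1: (x + 45.710)² + (y − 9.573)² = 31.5665559422²
eq2: (x − 46.567)² + (y + 23.898)² = 76.1226610528²
eq3: (x − 35.261)² + (y − 33.851)² = 82.3981318235²
eq2−eq1, eq2−eq3 (x²,y² cancel):
  -184.554·x + 66.942·y = 4239.658608
  -22.612·x + 115.498·y = -1345.164173
det = -184.554·115.498 − 66.942·-22.612 = -19801.925388
x = (4239.658608·115.498 − 66.942·-1345.164173) / -19801.925388 = -29.275945
y = (-184.554·-1345.164173 − 4239.658608·-22.612) / -19801.925388 = -17.378239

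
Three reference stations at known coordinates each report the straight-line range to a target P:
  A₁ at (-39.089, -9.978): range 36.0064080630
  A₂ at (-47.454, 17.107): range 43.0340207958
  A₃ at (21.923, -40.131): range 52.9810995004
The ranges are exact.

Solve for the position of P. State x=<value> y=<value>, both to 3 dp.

eq1: (x + 39.089)² + (y + 9.978)² = 36.0064080630²
eq2: (x + 47.454)² + (y − 17.107)² = 43.0340207958²
eq3: (x − 21.923)² + (y + 40.131)² = 52.9810995004²
eq1−eq2, eq1−eq3 (x²,y² cancel):
  -16.730·x + 54.170·y = 361.555636
  122.024·x − 60.306·y = -1046.930798
det = -16.730·-60.306 − 54.170·122.024 = -5601.120700
x = (361.555636·-60.306 − 54.170·-1046.930798) / -5601.120700 = -6.232372
y = (-16.730·-1046.930798 − 361.555636·122.024) / -5601.120700 = 4.749641

x=-6.232 y=4.750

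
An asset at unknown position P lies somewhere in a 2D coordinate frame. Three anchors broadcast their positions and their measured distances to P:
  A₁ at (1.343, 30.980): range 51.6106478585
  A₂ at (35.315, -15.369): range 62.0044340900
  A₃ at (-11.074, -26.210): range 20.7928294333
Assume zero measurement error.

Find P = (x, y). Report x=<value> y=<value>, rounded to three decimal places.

x=-26.618 y=-12.400

eq1: (x − 1.343)² + (y − 30.980)² = 51.6106478585²
eq2: (x − 35.315)² + (y + 15.369)² = 62.0044340900²
eq3: (x + 11.074)² + (y + 26.210)² = 20.7928294333²
eq2−eq1, eq2−eq3 (x²,y² cancel):
  -67.944·x + 92.698·y = 659.099537
  -92.778·x − 21.682·y = 2738.450281
det = -67.944·-21.682 − 92.698·-92.778 = 10073.496852
x = (659.099537·-21.682 − 92.698·2738.450281) / 10073.496852 = -26.618310
y = (-67.944·2738.450281 − 659.099537·-92.778) / 10073.496852 = -12.399997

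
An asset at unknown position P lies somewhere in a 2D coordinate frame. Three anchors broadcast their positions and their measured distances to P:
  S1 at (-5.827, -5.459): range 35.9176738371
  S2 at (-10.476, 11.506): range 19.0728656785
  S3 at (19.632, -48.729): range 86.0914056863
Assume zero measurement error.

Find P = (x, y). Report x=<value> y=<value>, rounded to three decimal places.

x=-22.348 y=26.434

eq1: (x + 5.827)² + (y + 5.459)² = 35.9176738371²
eq2: (x + 10.476)² + (y − 11.506)² = 19.0728656785²
eq3: (x − 19.632)² + (y + 48.729)² = 86.0914056863²
eq1−eq3, eq1−eq2 (x²,y² cancel):
  50.918·x − 86.540·y = -3425.474584
  -9.298·x + 33.930·y = 1104.685091
det = 50.918·33.930 − -86.540·-9.298 = 922.998820
x = (-3425.474584·33.930 − -86.540·1104.685091) / 922.998820 = -22.347705
y = (50.918·1104.685091 − -3425.474584·-9.298) / 922.998820 = 26.433720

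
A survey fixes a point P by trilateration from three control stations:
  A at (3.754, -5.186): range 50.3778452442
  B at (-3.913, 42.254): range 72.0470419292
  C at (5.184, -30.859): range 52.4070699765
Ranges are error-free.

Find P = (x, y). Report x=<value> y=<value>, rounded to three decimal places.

x=-45.283 y=-16.732

eq1: (x − 3.754)² + (y + 5.186)² = 50.3778452442²
eq2: (x + 3.913)² + (y − 42.254)² = 72.0470419292²
eq3: (x − 5.184)² + (y + 30.859)² = 52.4070699765²
eq3−eq2, eq3−eq1 (x²,y² cancel):
  -18.194·x + 146.226·y = -1622.714919
  -2.860·x + 51.346·y = -729.590933
det = -18.194·51.346 − 146.226·-2.860 = -515.982764
x = (-1622.714919·51.346 − 146.226·-729.590933) / -515.982764 = -45.282992
y = (-18.194·-729.590933 − -1622.714919·-2.860) / -515.982764 = -16.731591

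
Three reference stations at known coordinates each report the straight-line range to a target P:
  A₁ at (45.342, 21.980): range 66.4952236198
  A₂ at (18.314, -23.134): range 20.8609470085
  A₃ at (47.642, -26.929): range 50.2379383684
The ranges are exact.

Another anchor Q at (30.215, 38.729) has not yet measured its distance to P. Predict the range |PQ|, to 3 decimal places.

70.917

eq1: (x − 45.342)² + (y − 21.980)² = 66.4952236198²
eq2: (x − 18.314)² + (y + 23.134)² = 20.8609470085²
eq3: (x − 47.642)² + (y + 26.929)² = 50.2379383684²
eq2−eq1, eq2−eq3 (x²,y² cancel):
  54.056·x + 90.228·y = -2318.002842
  58.656·x − 7.590·y = 35.675312
det = 54.056·-7.590 − 90.228·58.656 = -5702.698608
x = (-2318.002842·-7.590 − 90.228·35.675312) / -5702.698608 = -2.520689
y = (54.056·35.675312 − -2318.002842·58.656) / -5702.698608 = -24.180348
|P − Q| = √((-2.520689 − 30.215)² + (-24.180348 − 38.729)²) = 70.916933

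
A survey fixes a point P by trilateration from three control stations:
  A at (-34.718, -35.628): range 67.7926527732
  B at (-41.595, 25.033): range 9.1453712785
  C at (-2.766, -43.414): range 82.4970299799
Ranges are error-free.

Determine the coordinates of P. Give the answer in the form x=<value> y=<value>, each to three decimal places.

eq1: (x + 34.718)² + (y + 35.628)² = 67.7926527732²
eq2: (x + 41.595)² + (y − 25.033)² = 9.1453712785²
eq3: (x + 2.766)² + (y + 43.414)² = 82.4970299799²
eq2−eq1, eq2−eq3 (x²,y² cancel):
  13.754·x − 121.322·y = -4394.307160
  77.658·x − 136.894·y = -7186.491102
det = 13.754·-136.894 − -121.322·77.658 = 7538.783800
x = (-4394.307160·-136.894 − -121.322·-7186.491102) / 7538.783800 = -35.857931
y = (13.754·-7186.491102 − -4394.307160·77.658) / 7538.783800 = 32.155068

x=-35.858 y=32.155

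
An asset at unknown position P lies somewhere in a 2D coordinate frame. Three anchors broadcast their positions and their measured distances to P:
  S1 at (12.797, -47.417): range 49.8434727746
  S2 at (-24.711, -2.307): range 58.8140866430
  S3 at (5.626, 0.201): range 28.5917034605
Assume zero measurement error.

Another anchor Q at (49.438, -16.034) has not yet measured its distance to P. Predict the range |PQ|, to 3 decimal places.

eq1: (x − 12.797)² + (y + 47.417)² = 49.8434727746²
eq2: (x + 24.711)² + (y + 2.307)² = 58.8140866430²
eq3: (x − 5.626)² + (y − 0.201)² = 28.5917034605²
eq3−eq2, eq3−eq1 (x²,y² cancel):
  -60.674·x − 5.016·y = -2057.347788
  14.342·x − 95.236·y = 713.556550
det = -60.674·-95.236 − -5.016·14.342 = 5850.288536
x = (-2057.347788·-95.236 − -5.016·713.556550) / 5850.288536 = 34.103066
y = (-60.674·713.556550 − -2057.347788·14.342) / 5850.288536 = -2.356781
|P − Q| = √((34.103066 − 49.438)² + (-2.356781 − -16.034)²) = 20.548152

20.548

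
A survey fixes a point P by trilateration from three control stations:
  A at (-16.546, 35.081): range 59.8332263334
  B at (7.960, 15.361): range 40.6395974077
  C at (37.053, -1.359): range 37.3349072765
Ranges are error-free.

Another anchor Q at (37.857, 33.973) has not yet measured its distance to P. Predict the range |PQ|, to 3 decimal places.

5.627

eq1: (x + 16.546)² + (y − 35.081)² = 59.8332263334²
eq2: (x − 7.960)² + (y − 15.361)² = 40.6395974077²
eq3: (x − 37.053)² + (y + 1.359)² = 37.3349072765²
eq3−eq2, eq3−eq1 (x²,y² cancel):
  -58.186·x + 33.440·y = -1333.131345
  -107.198·x + 72.880·y = -2056.444685
det = -58.186·72.880 − 33.440·-107.198 = -655.894560
x = (-1333.131345·72.880 − 33.440·-2056.444685) / -655.894560 = 43.286077
y = (-58.186·-2056.444685 − -1333.131345·-107.198) / -655.894560 = 35.451923
|P − Q| = √((43.286077 − 37.857)² + (35.451923 − 33.973)²) = 5.626907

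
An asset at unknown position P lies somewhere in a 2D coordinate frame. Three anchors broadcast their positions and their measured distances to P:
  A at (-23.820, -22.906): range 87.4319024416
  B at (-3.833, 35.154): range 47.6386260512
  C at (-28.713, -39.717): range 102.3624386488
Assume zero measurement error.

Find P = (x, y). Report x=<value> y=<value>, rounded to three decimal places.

eq1: (x + 23.820)² + (y + 22.906)² = 87.4319024416²
eq2: (x + 3.833)² + (y − 35.154)² = 47.6386260512²
eq3: (x + 28.713)² + (y + 39.717)² = 102.3624386488²
eq3−eq2, eq3−eq1 (x²,y² cancel):
  49.760·x + 149.742·y = 7057.249301
  9.786·x + 33.622·y = 1523.932060
det = 49.760·33.622 − 149.742·9.786 = 207.655508
x = (7057.249301·33.622 − 149.742·1523.932060) / 207.655508 = 43.736868
y = (49.760·1523.932060 − 7057.249301·9.786) / 207.655508 = 32.595416

x=43.737 y=32.595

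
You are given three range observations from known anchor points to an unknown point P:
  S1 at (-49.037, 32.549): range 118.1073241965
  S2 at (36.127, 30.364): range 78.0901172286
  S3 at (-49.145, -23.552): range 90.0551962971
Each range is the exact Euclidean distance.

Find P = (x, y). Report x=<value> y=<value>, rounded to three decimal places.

eq1: (x + 49.037)² + (y − 32.549)² = 118.1073241965²
eq2: (x − 36.127)² + (y − 30.364)² = 78.0901172286²
eq3: (x + 49.145)² + (y + 23.552)² = 90.0551962971²
eq2−eq3, eq2−eq1 (x²,y² cancel):
  -170.544·x − 107.832·y = -1269.076867
  -170.328·x + 4.370·y = -6614.341475
det = -170.544·4.370 − -107.832·-170.328 = -19112.086176
x = (-1269.076867·4.370 − -107.832·-6614.341475) / -19112.086176 = 37.608848
y = (-170.544·-6614.341475 − -1269.076867·-170.328) / -19112.086176 = -47.712056

x=37.609 y=-47.712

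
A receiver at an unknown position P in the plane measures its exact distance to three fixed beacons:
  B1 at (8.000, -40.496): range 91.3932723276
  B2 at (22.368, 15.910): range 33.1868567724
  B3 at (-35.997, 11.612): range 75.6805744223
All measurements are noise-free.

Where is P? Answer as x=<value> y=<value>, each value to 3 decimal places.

eq1: (x − 8.000)² + (y + 40.496)² = 91.3932723276²
eq2: (x − 22.368)² + (y − 15.910)² = 33.1868567724²
eq3: (x + 35.997)² + (y − 11.612)² = 75.6805744223²
eq3−eq1, eq3−eq2 (x²,y² cancel):
  87.994·x − 104.216·y = -2351.877419
  116.730·x + 8.596·y = 3949.014853
det = 87.994·8.596 − -104.216·116.730 = 12921.530104
x = (-2351.877419·8.596 − -104.216·3949.014853) / 12921.530104 = 30.285407
y = (87.994·3949.014853 − -2351.877419·116.730) / 12921.530104 = 48.138592

x=30.285 y=48.139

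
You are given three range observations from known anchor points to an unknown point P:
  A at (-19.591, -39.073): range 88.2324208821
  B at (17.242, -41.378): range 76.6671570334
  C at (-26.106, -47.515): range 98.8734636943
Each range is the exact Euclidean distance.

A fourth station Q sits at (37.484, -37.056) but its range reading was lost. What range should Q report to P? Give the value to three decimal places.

eq1: (x + 19.591)² + (y + 39.073)² = 88.2324208821²
eq2: (x − 17.242)² + (y + 41.378)² = 76.6671570334²
eq3: (x + 26.106)² + (y + 47.515)² = 98.8734636943²
eq2−eq1, eq2−eq3 (x²,y² cancel):
  -73.666·x + 4.610·y = -2006.025965
  -86.696·x − 12.274·y = -2968.335842
det = -73.666·-12.274 − 4.610·-86.696 = 1303.845044
x = (-2006.025965·-12.274 − 4.610·-2968.335842) / 1303.845044 = 29.379251
y = (-73.666·-2968.335842 − -2006.025965·-86.696) / 1303.845044 = 34.322331
|P − Q| = √((29.379251 − 37.484)² + (34.322331 − -37.056)²) = 71.836990

71.837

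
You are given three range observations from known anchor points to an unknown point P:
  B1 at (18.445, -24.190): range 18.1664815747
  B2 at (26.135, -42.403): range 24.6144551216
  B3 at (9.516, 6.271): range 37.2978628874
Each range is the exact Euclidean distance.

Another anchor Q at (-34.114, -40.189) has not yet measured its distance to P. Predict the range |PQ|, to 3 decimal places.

73.085

eq1: (x − 18.445)² + (y + 24.190)² = 18.1664815747²
eq2: (x − 26.135)² + (y + 42.403)² = 24.6144551216²
eq3: (x − 9.516)² + (y − 6.271)² = 37.2978628874²
eq3−eq2, eq3−eq1 (x²,y² cancel):
  33.238·x − 97.348·y = 3136.432112
  17.858·x − 60.922·y = 1856.603951
det = 33.238·-60.922 − -97.348·17.858 = -286.484852
x = (3136.432112·-60.922 − -97.348·1856.603951) / -286.484852 = 36.096274
y = (33.238·1856.603951 − 3136.432112·17.858) / -286.484852 = -19.894237
|P − Q| = √((36.096274 − -34.114)² + (-19.894237 − -40.189)²) = 73.084608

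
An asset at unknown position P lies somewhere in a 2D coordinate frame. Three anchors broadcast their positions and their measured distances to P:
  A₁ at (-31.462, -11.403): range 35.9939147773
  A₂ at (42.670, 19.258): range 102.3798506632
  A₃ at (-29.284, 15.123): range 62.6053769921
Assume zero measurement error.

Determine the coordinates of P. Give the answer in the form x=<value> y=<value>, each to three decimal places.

x=-35.207 y=-47.202

eq1: (x + 31.462)² + (y + 11.403)² = 35.9939147773²
eq2: (x − 42.670)² + (y − 19.258)² = 102.3798506632²
eq3: (x + 29.284)² + (y − 15.123)² = 62.6053769921²
eq1−eq3, eq1−eq2 (x²,y² cancel):
  4.356·x + 53.052·y = -2657.499395
  148.264·x + 61.322·y = -8114.358310
det = 4.356·61.322 − 53.052·148.264 = -7598.583096
x = (-2657.499395·61.322 − 53.052·-8114.358310) / -7598.583096 = -35.206532
y = (4.356·-8114.358310 − -2657.499395·148.264) / -7598.583096 = -47.201609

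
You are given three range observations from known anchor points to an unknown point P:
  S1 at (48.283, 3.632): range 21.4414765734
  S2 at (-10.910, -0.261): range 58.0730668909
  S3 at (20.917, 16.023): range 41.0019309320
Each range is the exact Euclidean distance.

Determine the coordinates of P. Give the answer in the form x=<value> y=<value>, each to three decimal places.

x=44.551 y=-17.482

eq1: (x − 48.283)² + (y − 3.632)² = 21.4414765734²
eq2: (x + 10.910)² + (y + 0.261)² = 58.0730668909²
eq3: (x − 20.917)² + (y − 16.023)² = 41.0019309320²
eq3−eq2, eq3−eq1 (x²,y² cancel):
  -63.654·x − 32.568·y = -2266.483955
  54.732·x − 24.782·y = 2871.603518
det = -63.654·-24.782 − -32.568·54.732 = 3359.985204
x = (-2266.483955·-24.782 − -32.568·2871.603518) / 3359.985204 = 44.550907
y = (-63.654·2871.603518 − -2266.483955·54.732) / 3359.985204 = -17.482175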